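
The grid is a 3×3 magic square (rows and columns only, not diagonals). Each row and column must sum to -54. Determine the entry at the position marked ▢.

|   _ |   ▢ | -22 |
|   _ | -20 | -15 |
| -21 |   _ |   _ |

Row 2 must total -54; the given cells sum to -35, so (2,1) = -19.
From column 1, -54 − (-19 + (-21)) gives (1,1) = -14.
Column 3: -22 + (-15) + ? = -54, so (3,3) = -17.
From row 1, -54 − (-14 + (-22)) gives (1,2) = -18.

-18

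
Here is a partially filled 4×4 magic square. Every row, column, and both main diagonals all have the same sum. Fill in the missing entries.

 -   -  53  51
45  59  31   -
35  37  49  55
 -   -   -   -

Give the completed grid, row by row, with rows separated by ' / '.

Row 3 is already complete: 35 + 37 + 49 + 55 = 176, so that is the magic constant.
Row 2 needs 176; the known cells sum to 135, so (2,4) = 41.
Column 3 must total 176; the given cells sum to 133, so (4,3) = 43.
Column 4: 51 + 41 + 55 + ? = 176, so (4,4) = 29.
Main diagonal needs 176; the known cells sum to 137, so (1,1) = 39.
Using anti-diagonal: 51 + 31 + 37 + ? → (4,1) = 176 − 119 = 57.
The remaining cell in row 1 is (1,2) = 176 − 143 = 33.
Row 4 must total 176; the given cells sum to 129, so (4,2) = 47.

39 33 53 51 / 45 59 31 41 / 35 37 49 55 / 57 47 43 29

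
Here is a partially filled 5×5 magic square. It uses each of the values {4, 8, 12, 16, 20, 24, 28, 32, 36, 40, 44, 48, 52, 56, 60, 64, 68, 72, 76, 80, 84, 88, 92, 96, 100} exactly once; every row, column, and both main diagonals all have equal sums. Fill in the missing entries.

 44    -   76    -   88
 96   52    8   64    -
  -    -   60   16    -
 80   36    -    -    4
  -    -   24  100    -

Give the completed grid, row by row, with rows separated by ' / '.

44 20 76 32 88 / 96 52 8 64 40 / 28 84 60 16 72 / 80 36 92 48 4 / 12 68 24 100 56

The 25 entries sum to 1300, so each line sums to 1300/5 = 260.
Row 2 needs 260; the known cells sum to 220, so (2,5) = 40.
Column 3: 76 + 8 + 60 + 24 + ? = 260, so (4,3) = 92.
Anti-diagonal needs 260; the known cells sum to 248, so (5,1) = 12.
Row 4 must total 260; the given cells sum to 212, so (4,4) = 48.
From column 1, 260 − (44 + 96 + 80 + 12) gives (3,1) = 28.
Column 4: 64 + 16 + 48 + 100 + ? = 260, so (1,4) = 32.
Main diagonal: 44 + 52 + 60 + 48 + ? = 260, so (5,5) = 56.
Row 1 needs 260; the known cells sum to 240, so (1,2) = 20.
Row 5 must total 260; the given cells sum to 192, so (5,2) = 68.
From column 2, 260 − (20 + 52 + 36 + 68) gives (3,2) = 84.
Column 5 needs 260; the known cells sum to 188, so (3,5) = 72.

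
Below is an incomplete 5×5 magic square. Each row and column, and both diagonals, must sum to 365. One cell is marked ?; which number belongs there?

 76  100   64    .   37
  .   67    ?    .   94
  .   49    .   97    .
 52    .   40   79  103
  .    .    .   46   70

106

Using row 1: 76 + 100 + 64 + 37 + ? → (1,4) = 365 − 277 = 88.
Row 4 needs 365; the known cells sum to 274, so (4,2) = 91.
The remaining cell in column 2 is (5,2) = 365 − 307 = 58.
Column 4 must total 365; the given cells sum to 310, so (2,4) = 55.
From column 5, 365 − (37 + 94 + 103 + 70) gives (3,5) = 61.
From main diagonal, 365 − (76 + 67 + 79 + 70) gives (3,3) = 73.
The remaining cell in anti-diagonal is (5,1) = 365 − 256 = 109.
Using row 3: 49 + 73 + 97 + 61 + ? → (3,1) = 365 − 280 = 85.
Using row 5: 109 + 58 + 46 + 70 + ? → (5,3) = 365 − 283 = 82.
Using column 1: 76 + 85 + 52 + 109 + ? → (2,1) = 365 − 322 = 43.
Column 3 must total 365; the given cells sum to 259, so (2,3) = 106.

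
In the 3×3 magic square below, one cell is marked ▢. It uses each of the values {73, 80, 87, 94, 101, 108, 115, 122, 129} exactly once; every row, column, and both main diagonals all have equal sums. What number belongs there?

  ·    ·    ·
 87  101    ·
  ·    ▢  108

The 9 entries sum to 909, so each line sums to 909/3 = 303.
The remaining cell in row 2 is (2,3) = 303 − 188 = 115.
Column 3 needs 303; the known cells sum to 223, so (1,3) = 80.
Main diagonal: 101 + 108 + ? = 303, so (1,1) = 94.
Using anti-diagonal: 80 + 101 + ? → (3,1) = 303 − 181 = 122.
Row 1: 94 + 80 + ? = 303, so (1,2) = 129.
The remaining cell in row 3 is (3,2) = 303 − 230 = 73.

73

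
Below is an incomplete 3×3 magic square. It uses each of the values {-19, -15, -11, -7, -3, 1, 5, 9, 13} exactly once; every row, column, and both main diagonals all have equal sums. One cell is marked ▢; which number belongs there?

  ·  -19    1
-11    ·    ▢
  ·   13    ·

5

The 9 entries sum to -27, so each line sums to -27/3 = -9.
From row 1, -9 − (-19 + 1) gives (1,1) = 9.
The remaining cell in column 1 is (3,1) = -9 − (-2) = -7.
The remaining cell in column 2 is (2,2) = -9 − (-6) = -3.
From main diagonal, -9 − (9 + (-3)) gives (3,3) = -15.
Row 2 needs -9; the known cells sum to -14, so (2,3) = 5.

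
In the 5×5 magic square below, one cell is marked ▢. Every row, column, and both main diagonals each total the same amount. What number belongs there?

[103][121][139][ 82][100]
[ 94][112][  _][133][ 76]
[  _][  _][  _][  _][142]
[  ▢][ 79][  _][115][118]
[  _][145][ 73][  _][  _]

136

Row 1 is complete and sums to 545; that is the magic constant.
Row 2: 94 + 112 + 133 + 76 + ? = 545, so (2,3) = 130.
Column 2 must total 545; the given cells sum to 457, so (3,2) = 88.
From column 5, 545 − (100 + 76 + 142 + 118) gives (5,5) = 109.
From main diagonal, 545 − (103 + 112 + 115 + 109) gives (3,3) = 106.
Using anti-diagonal: 100 + 133 + 106 + 79 + ? → (5,1) = 545 − 418 = 127.
Row 5 must total 545; the given cells sum to 454, so (5,4) = 91.
Column 3: 139 + 130 + 106 + 73 + ? = 545, so (4,3) = 97.
From column 4, 545 − (82 + 133 + 115 + 91) gives (3,4) = 124.
Row 3: 88 + 106 + 124 + 142 + ? = 545, so (3,1) = 85.
Row 4 needs 545; the known cells sum to 409, so (4,1) = 136.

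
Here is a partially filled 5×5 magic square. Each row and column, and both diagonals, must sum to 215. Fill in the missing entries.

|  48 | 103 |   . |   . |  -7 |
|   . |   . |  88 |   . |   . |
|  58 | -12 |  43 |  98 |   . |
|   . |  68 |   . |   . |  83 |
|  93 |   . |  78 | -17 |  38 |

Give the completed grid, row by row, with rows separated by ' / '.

48 103 8 63 -7 / 3 33 88 18 73 / 58 -12 43 98 28 / 13 68 -2 53 83 / 93 23 78 -17 38

Row 3 must total 215; the given cells sum to 187, so (3,5) = 28.
Row 5: 93 + 78 + (-17) + 38 + ? = 215, so (5,2) = 23.
The remaining cell in column 2 is (2,2) = 215 − 182 = 33.
Column 5 needs 215; the known cells sum to 142, so (2,5) = 73.
Main diagonal must total 215; the given cells sum to 162, so (4,4) = 53.
Anti-diagonal: -7 + 43 + 68 + 93 + ? = 215, so (2,4) = 18.
Using row 2: 33 + 88 + 18 + 73 + ? → (2,1) = 215 − 212 = 3.
Column 1: 48 + 3 + 58 + 93 + ? = 215, so (4,1) = 13.
Using column 4: 18 + 98 + 53 + (-17) + ? → (1,4) = 215 − 152 = 63.
Row 1 needs 215; the known cells sum to 207, so (1,3) = 8.
Using row 4: 13 + 68 + 53 + 83 + ? → (4,3) = 215 − 217 = -2.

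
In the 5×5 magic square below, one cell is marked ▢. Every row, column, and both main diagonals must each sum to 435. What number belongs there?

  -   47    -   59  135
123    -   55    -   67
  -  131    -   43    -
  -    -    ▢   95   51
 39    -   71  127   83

Using row 5: 39 + 71 + 127 + 83 + ? → (5,2) = 435 − 320 = 115.
Column 4: 59 + 43 + 95 + 127 + ? = 435, so (2,4) = 111.
Column 5: 135 + 67 + 51 + 83 + ? = 435, so (3,5) = 99.
Row 2 needs 435; the known cells sum to 356, so (2,2) = 79.
Column 2: 47 + 79 + 131 + 115 + ? = 435, so (4,2) = 63.
Anti-diagonal: 135 + 111 + 63 + 39 + ? = 435, so (3,3) = 87.
The remaining cell in row 3 is (3,1) = 435 − 360 = 75.
Main diagonal: 79 + 87 + 95 + 83 + ? = 435, so (1,1) = 91.
Using row 1: 91 + 47 + 59 + 135 + ? → (1,3) = 435 − 332 = 103.
From column 1, 435 − (91 + 123 + 75 + 39) gives (4,1) = 107.
Using column 3: 103 + 55 + 87 + 71 + ? → (4,3) = 435 − 316 = 119.

119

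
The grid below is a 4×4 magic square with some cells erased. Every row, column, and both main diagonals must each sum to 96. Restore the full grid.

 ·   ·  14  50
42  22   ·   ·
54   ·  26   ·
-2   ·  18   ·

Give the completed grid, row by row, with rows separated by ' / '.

Using column 1: 42 + 54 + (-2) + ? → (1,1) = 96 − 94 = 2.
Using column 3: 14 + 26 + 18 + ? → (2,3) = 96 − 58 = 38.
Main diagonal: 2 + 22 + 26 + ? = 96, so (4,4) = 46.
Anti-diagonal needs 96; the known cells sum to 86, so (3,2) = 10.
The remaining cell in row 1 is (1,2) = 96 − 66 = 30.
From row 2, 96 − (42 + 22 + 38) gives (2,4) = -6.
The remaining cell in row 3 is (3,4) = 96 − 90 = 6.
The remaining cell in row 4 is (4,2) = 96 − 62 = 34.

2 30 14 50 / 42 22 38 -6 / 54 10 26 6 / -2 34 18 46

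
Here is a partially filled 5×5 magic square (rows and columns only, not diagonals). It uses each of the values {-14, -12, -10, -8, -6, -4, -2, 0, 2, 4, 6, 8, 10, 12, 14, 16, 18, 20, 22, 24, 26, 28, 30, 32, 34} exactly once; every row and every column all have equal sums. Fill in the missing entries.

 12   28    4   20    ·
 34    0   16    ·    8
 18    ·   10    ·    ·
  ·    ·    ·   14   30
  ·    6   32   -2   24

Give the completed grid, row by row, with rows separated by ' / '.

12 28 4 20 -14 / 34 0 16 -8 8 / 18 -6 10 26 2 / -4 22 -12 14 30 / -10 6 32 -2 24

The 25 entries sum to 250, so each line sums to 250/5 = 50.
Row 1 must total 50; the given cells sum to 64, so (1,5) = -14.
Row 2: 34 + 0 + 16 + 8 + ? = 50, so (2,4) = -8.
Row 5: 6 + 32 + (-2) + 24 + ? = 50, so (5,1) = -10.
Column 1 must total 50; the given cells sum to 54, so (4,1) = -4.
Using column 3: 4 + 16 + 10 + 32 + ? → (4,3) = 50 − 62 = -12.
Column 4: 20 + (-8) + 14 + (-2) + ? = 50, so (3,4) = 26.
Column 5 must total 50; the given cells sum to 48, so (3,5) = 2.
Row 3: 18 + 10 + 26 + 2 + ? = 50, so (3,2) = -6.
Using row 4: -4 + (-12) + 14 + 30 + ? → (4,2) = 50 − 28 = 22.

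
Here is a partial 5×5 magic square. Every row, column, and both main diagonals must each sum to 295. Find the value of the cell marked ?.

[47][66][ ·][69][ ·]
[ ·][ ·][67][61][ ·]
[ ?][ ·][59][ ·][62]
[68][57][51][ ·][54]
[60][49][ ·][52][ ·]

From row 4, 295 − (68 + 57 + 51 + 54) gives (4,4) = 65.
The remaining cell in column 4 is (3,4) = 295 − 247 = 48.
Anti-diagonal must total 295; the given cells sum to 237, so (1,5) = 58.
The remaining cell in row 1 is (1,3) = 295 − 240 = 55.
Column 3 must total 295; the given cells sum to 232, so (5,3) = 63.
The remaining cell in row 5 is (5,5) = 295 − 224 = 71.
Column 5 needs 295; the known cells sum to 245, so (2,5) = 50.
Main diagonal: 47 + 59 + 65 + 71 + ? = 295, so (2,2) = 53.
From row 2, 295 − (53 + 67 + 61 + 50) gives (2,1) = 64.
Column 1 must total 295; the given cells sum to 239, so (3,1) = 56.

56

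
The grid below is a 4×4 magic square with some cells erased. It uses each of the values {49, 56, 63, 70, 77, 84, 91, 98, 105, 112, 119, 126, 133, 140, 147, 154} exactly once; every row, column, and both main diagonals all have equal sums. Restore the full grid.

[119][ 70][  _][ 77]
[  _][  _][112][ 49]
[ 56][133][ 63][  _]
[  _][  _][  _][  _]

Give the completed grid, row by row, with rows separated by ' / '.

The 16 entries sum to 1624, so each line sums to 1624/4 = 406.
From row 1, 406 − (119 + 70 + 77) gives (1,3) = 140.
Row 3: 56 + 133 + 63 + ? = 406, so (3,4) = 154.
Column 3 needs 406; the known cells sum to 315, so (4,3) = 91.
Column 4 needs 406; the known cells sum to 280, so (4,4) = 126.
Main diagonal: 119 + 63 + 126 + ? = 406, so (2,2) = 98.
Using anti-diagonal: 77 + 112 + 133 + ? → (4,1) = 406 − 322 = 84.
The remaining cell in row 2 is (2,1) = 406 − 259 = 147.
From row 4, 406 − (84 + 91 + 126) gives (4,2) = 105.

119 70 140 77 / 147 98 112 49 / 56 133 63 154 / 84 105 91 126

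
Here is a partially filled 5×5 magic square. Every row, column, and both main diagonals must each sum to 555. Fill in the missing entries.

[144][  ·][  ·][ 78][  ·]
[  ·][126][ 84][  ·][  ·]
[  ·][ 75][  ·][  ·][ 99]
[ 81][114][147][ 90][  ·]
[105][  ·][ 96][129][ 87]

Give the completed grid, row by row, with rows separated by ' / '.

144 102 120 78 111 / 93 126 84 117 135 / 132 75 108 141 99 / 81 114 147 90 123 / 105 138 96 129 87

From row 4, 555 − (81 + 114 + 147 + 90) gives (4,5) = 123.
Row 5: 105 + 96 + 129 + 87 + ? = 555, so (5,2) = 138.
The remaining cell in column 2 is (1,2) = 555 − 453 = 102.
From main diagonal, 555 − (144 + 126 + 90 + 87) gives (3,3) = 108.
Column 3: 84 + 108 + 147 + 96 + ? = 555, so (1,3) = 120.
Using row 1: 144 + 102 + 120 + 78 + ? → (1,5) = 555 − 444 = 111.
Column 5 must total 555; the given cells sum to 420, so (2,5) = 135.
Using anti-diagonal: 111 + 108 + 114 + 105 + ? → (2,4) = 555 − 438 = 117.
From row 2, 555 − (126 + 84 + 117 + 135) gives (2,1) = 93.
Column 1: 144 + 93 + 81 + 105 + ? = 555, so (3,1) = 132.
From column 4, 555 − (78 + 117 + 90 + 129) gives (3,4) = 141.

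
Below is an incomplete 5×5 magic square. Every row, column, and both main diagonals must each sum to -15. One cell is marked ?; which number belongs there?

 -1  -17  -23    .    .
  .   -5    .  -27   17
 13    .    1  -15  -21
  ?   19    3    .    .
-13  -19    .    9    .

Row 3 needs -15; the known cells sum to -22, so (3,2) = 7.
Anti-diagonal: -27 + 1 + 19 + (-13) + ? = -15, so (1,5) = 5.
Row 1 must total -15; the given cells sum to -36, so (1,4) = 21.
From column 4, -15 − (21 + (-27) + (-15) + 9) gives (4,4) = -3.
From main diagonal, -15 − (-1 + (-5) + 1 + (-3)) gives (5,5) = -7.
Using row 5: -13 + (-19) + 9 + (-7) + ? → (5,3) = -15 − (-30) = 15.
The remaining cell in column 3 is (2,3) = -15 − (-4) = -11.
The remaining cell in column 5 is (4,5) = -15 − (-6) = -9.
Row 2 must total -15; the given cells sum to -26, so (2,1) = 11.
From row 4, -15 − (19 + 3 + (-3) + (-9)) gives (4,1) = -25.

-25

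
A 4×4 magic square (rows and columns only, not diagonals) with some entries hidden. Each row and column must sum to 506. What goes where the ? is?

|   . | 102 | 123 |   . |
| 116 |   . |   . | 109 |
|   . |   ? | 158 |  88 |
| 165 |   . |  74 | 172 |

Using row 4: 165 + 74 + 172 + ? → (4,2) = 506 − 411 = 95.
Column 3 needs 506; the known cells sum to 355, so (2,3) = 151.
From column 4, 506 − (109 + 88 + 172) gives (1,4) = 137.
Row 1 needs 506; the known cells sum to 362, so (1,1) = 144.
From row 2, 506 − (116 + 151 + 109) gives (2,2) = 130.
Column 1 must total 506; the given cells sum to 425, so (3,1) = 81.
The remaining cell in column 2 is (3,2) = 506 − 327 = 179.

179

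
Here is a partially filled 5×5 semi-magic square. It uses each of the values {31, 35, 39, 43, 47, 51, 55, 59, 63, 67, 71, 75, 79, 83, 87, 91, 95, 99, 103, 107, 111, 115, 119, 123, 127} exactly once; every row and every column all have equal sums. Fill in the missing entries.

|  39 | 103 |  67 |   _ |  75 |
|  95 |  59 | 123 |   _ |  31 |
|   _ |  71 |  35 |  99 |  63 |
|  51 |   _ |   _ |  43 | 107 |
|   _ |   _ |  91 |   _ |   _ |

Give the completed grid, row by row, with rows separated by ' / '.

39 103 67 111 75 / 95 59 123 87 31 / 127 71 35 99 63 / 51 115 79 43 107 / 83 47 91 55 119

The 25 entries sum to 1975, so each line sums to 1975/5 = 395.
The remaining cell in row 1 is (1,4) = 395 − 284 = 111.
The remaining cell in row 2 is (2,4) = 395 − 308 = 87.
Row 3 needs 395; the known cells sum to 268, so (3,1) = 127.
The remaining cell in column 1 is (5,1) = 395 − 312 = 83.
From column 3, 395 − (67 + 123 + 35 + 91) gives (4,3) = 79.
From column 4, 395 − (111 + 87 + 99 + 43) gives (5,4) = 55.
Column 5 needs 395; the known cells sum to 276, so (5,5) = 119.
Row 4: 51 + 79 + 43 + 107 + ? = 395, so (4,2) = 115.
Row 5 must total 395; the given cells sum to 348, so (5,2) = 47.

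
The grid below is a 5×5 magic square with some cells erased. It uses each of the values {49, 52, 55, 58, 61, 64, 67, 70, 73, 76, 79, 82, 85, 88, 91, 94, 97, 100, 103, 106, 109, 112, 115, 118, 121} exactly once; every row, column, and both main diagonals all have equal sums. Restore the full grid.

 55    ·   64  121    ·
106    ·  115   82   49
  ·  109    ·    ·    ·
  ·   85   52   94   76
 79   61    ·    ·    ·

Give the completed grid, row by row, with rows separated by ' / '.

The 25 entries sum to 2125, so each line sums to 2125/5 = 425.
From row 2, 425 − (106 + 115 + 82 + 49) gives (2,2) = 73.
From row 4, 425 − (85 + 52 + 94 + 76) gives (4,1) = 118.
Column 1 needs 425; the known cells sum to 358, so (3,1) = 67.
Column 2 needs 425; the known cells sum to 328, so (1,2) = 97.
The remaining cell in row 1 is (1,5) = 425 − 337 = 88.
Anti-diagonal must total 425; the given cells sum to 334, so (3,3) = 91.
Column 3 must total 425; the given cells sum to 322, so (5,3) = 103.
Main diagonal must total 425; the given cells sum to 313, so (5,5) = 112.
Using row 5: 79 + 61 + 103 + 112 + ? → (5,4) = 425 − 355 = 70.
Column 4 must total 425; the given cells sum to 367, so (3,4) = 58.
Column 5 needs 425; the known cells sum to 325, so (3,5) = 100.

55 97 64 121 88 / 106 73 115 82 49 / 67 109 91 58 100 / 118 85 52 94 76 / 79 61 103 70 112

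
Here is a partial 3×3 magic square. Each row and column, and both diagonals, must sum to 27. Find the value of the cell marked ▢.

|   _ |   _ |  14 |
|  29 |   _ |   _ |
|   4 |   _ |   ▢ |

Column 1 needs 27; the known cells sum to 33, so (1,1) = -6.
From anti-diagonal, 27 − (14 + 4) gives (2,2) = 9.
Row 1 must total 27; the given cells sum to 8, so (1,2) = 19.
The remaining cell in row 2 is (2,3) = 27 − 38 = -11.
From column 2, 27 − (19 + 9) gives (3,2) = -1.
Column 3: 14 + (-11) + ? = 27, so (3,3) = 24.

24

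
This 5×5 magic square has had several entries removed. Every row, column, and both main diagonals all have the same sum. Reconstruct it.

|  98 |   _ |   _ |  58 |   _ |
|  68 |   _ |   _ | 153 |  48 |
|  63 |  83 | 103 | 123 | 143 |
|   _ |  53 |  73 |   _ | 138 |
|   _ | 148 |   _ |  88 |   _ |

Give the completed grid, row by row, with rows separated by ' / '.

Row 3 is already complete: 63 + 83 + 103 + 123 + 143 = 515, so that is the magic constant.
Using column 4: 58 + 153 + 123 + 88 + ? → (4,4) = 515 − 422 = 93.
From row 4, 515 − (53 + 73 + 93 + 138) gives (4,1) = 158.
The remaining cell in column 1 is (5,1) = 515 − 387 = 128.
Using anti-diagonal: 153 + 103 + 53 + 128 + ? → (1,5) = 515 − 437 = 78.
Column 5 must total 515; the given cells sum to 407, so (5,5) = 108.
Main diagonal must total 515; the given cells sum to 402, so (2,2) = 113.
Row 2 needs 515; the known cells sum to 382, so (2,3) = 133.
From row 5, 515 − (128 + 148 + 88 + 108) gives (5,3) = 43.
Column 2 needs 515; the known cells sum to 397, so (1,2) = 118.
Column 3: 133 + 103 + 73 + 43 + ? = 515, so (1,3) = 163.

98 118 163 58 78 / 68 113 133 153 48 / 63 83 103 123 143 / 158 53 73 93 138 / 128 148 43 88 108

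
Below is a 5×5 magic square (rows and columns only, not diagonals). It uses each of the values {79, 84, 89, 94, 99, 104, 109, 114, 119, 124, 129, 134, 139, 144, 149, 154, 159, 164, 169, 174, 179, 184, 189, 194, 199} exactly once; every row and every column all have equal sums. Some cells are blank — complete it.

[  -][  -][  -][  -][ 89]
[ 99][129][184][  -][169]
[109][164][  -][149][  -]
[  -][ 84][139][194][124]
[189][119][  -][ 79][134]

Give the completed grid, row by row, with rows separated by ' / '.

144 199 104 159 89 / 99 129 184 114 169 / 109 164 94 149 179 / 154 84 139 194 124 / 189 119 174 79 134

The 25 entries sum to 3475, so each line sums to 3475/5 = 695.
Row 2: 99 + 129 + 184 + 169 + ? = 695, so (2,4) = 114.
The remaining cell in row 4 is (4,1) = 695 − 541 = 154.
The remaining cell in row 5 is (5,3) = 695 − 521 = 174.
Using column 1: 99 + 109 + 154 + 189 + ? → (1,1) = 695 − 551 = 144.
From column 2, 695 − (129 + 164 + 84 + 119) gives (1,2) = 199.
Column 4 needs 695; the known cells sum to 536, so (1,4) = 159.
Using column 5: 89 + 169 + 124 + 134 + ? → (3,5) = 695 − 516 = 179.
Row 1 must total 695; the given cells sum to 591, so (1,3) = 104.
The remaining cell in row 3 is (3,3) = 695 − 601 = 94.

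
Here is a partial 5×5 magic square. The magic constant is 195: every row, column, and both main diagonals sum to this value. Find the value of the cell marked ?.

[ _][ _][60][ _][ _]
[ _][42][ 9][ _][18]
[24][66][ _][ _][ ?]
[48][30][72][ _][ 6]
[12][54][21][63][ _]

57

Row 4 needs 195; the known cells sum to 156, so (4,4) = 39.
Row 5 needs 195; the known cells sum to 150, so (5,5) = 45.
From column 2, 195 − (42 + 66 + 30 + 54) gives (1,2) = 3.
Column 3 must total 195; the given cells sum to 162, so (3,3) = 33.
Using main diagonal: 42 + 33 + 39 + 45 + ? → (1,1) = 195 − 159 = 36.
Column 1: 36 + 24 + 48 + 12 + ? = 195, so (2,1) = 75.
Row 2 needs 195; the known cells sum to 144, so (2,4) = 51.
The remaining cell in anti-diagonal is (1,5) = 195 − 126 = 69.
Using row 1: 36 + 3 + 60 + 69 + ? → (1,4) = 195 − 168 = 27.
Using column 4: 27 + 51 + 39 + 63 + ? → (3,4) = 195 − 180 = 15.
Column 5 must total 195; the given cells sum to 138, so (3,5) = 57.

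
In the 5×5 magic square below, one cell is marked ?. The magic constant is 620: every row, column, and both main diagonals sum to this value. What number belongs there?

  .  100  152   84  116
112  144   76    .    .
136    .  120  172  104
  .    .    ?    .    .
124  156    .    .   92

164

The remaining cell in row 1 is (1,1) = 620 − 452 = 168.
Row 3 must total 620; the given cells sum to 532, so (3,2) = 88.
Column 1: 168 + 112 + 136 + 124 + ? = 620, so (4,1) = 80.
Column 2 needs 620; the known cells sum to 488, so (4,2) = 132.
Main diagonal must total 620; the given cells sum to 524, so (4,4) = 96.
Anti-diagonal: 116 + 120 + 132 + 124 + ? = 620, so (2,4) = 128.
Row 2 needs 620; the known cells sum to 460, so (2,5) = 160.
From column 4, 620 − (84 + 128 + 172 + 96) gives (5,4) = 140.
The remaining cell in column 5 is (4,5) = 620 − 472 = 148.
Row 4 needs 620; the known cells sum to 456, so (4,3) = 164.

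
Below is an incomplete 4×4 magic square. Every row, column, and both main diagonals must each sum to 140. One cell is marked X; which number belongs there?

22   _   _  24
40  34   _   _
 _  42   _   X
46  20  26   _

30

Row 4 needs 140; the known cells sum to 92, so (4,4) = 48.
From column 1, 140 − (22 + 40 + 46) gives (3,1) = 32.
Using column 2: 34 + 42 + 20 + ? → (1,2) = 140 − 96 = 44.
Main diagonal must total 140; the given cells sum to 104, so (3,3) = 36.
Using anti-diagonal: 24 + 42 + 46 + ? → (2,3) = 140 − 112 = 28.
Row 1 needs 140; the known cells sum to 90, so (1,3) = 50.
The remaining cell in row 2 is (2,4) = 140 − 102 = 38.
Using row 3: 32 + 42 + 36 + ? → (3,4) = 140 − 110 = 30.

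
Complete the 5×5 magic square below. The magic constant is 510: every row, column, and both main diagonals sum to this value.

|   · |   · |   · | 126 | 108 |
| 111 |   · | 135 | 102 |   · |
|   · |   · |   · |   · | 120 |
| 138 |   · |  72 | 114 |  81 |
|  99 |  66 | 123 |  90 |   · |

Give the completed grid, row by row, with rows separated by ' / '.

Row 4: 138 + 72 + 114 + 81 + ? = 510, so (4,2) = 105.
Row 5 must total 510; the given cells sum to 378, so (5,5) = 132.
Column 4: 126 + 102 + 114 + 90 + ? = 510, so (3,4) = 78.
Using column 5: 108 + 120 + 81 + 132 + ? → (2,5) = 510 − 441 = 69.
Anti-diagonal must total 510; the given cells sum to 414, so (3,3) = 96.
From row 2, 510 − (111 + 135 + 102 + 69) gives (2,2) = 93.
Column 3: 135 + 96 + 72 + 123 + ? = 510, so (1,3) = 84.
The remaining cell in main diagonal is (1,1) = 510 − 435 = 75.
The remaining cell in row 1 is (1,2) = 510 − 393 = 117.
Column 1 must total 510; the given cells sum to 423, so (3,1) = 87.
Column 2: 117 + 93 + 105 + 66 + ? = 510, so (3,2) = 129.

75 117 84 126 108 / 111 93 135 102 69 / 87 129 96 78 120 / 138 105 72 114 81 / 99 66 123 90 132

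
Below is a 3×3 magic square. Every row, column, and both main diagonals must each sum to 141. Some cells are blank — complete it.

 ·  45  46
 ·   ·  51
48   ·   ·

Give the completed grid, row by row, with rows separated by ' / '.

50 45 46 / 43 47 51 / 48 49 44

Using row 1: 45 + 46 + ? → (1,1) = 141 − 91 = 50.
Column 1: 50 + 48 + ? = 141, so (2,1) = 43.
Column 3 must total 141; the given cells sum to 97, so (3,3) = 44.
Main diagonal: 50 + 44 + ? = 141, so (2,2) = 47.
Row 3 needs 141; the known cells sum to 92, so (3,2) = 49.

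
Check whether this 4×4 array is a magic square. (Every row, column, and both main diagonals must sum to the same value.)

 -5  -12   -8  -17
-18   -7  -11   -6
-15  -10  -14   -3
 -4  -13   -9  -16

Row 1: -5 + (-12) + (-8) + (-17) = -42.
Row 2: -18 + (-7) + (-11) + (-6) = -42.
Row 3: -15 + (-10) + (-14) + (-3) = -42.
Row 4: -4 + (-13) + (-9) + (-16) = -42.
Column 1: -5 + (-18) + (-15) + (-4) = -42.
Column 2: -12 + (-7) + (-10) + (-13) = -42.
Column 3: -8 + (-11) + (-14) + (-9) = -42.
Column 4: -17 + (-6) + (-3) + (-16) = -42.
Main diagonal: -5 + (-7) + (-14) + (-16) = -42.
Anti-diagonal: -17 + (-11) + (-10) + (-4) = -42.
All lines sum to -42.

Yes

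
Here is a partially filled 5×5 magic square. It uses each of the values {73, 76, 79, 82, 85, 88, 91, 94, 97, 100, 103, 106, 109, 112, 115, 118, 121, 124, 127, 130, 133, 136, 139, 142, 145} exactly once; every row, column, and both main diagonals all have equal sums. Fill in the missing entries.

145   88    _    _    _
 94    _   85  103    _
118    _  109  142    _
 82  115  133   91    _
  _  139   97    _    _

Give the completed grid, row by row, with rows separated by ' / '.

145 88 121 79 112 / 94 127 85 103 136 / 118 76 109 142 100 / 82 115 133 91 124 / 106 139 97 130 73

The 25 entries sum to 2725, so each line sums to 2725/5 = 545.
The remaining cell in row 4 is (4,5) = 545 − 421 = 124.
From column 1, 545 − (145 + 94 + 118 + 82) gives (5,1) = 106.
Column 3 must total 545; the given cells sum to 424, so (1,3) = 121.
Anti-diagonal needs 545; the known cells sum to 433, so (1,5) = 112.
Row 1: 145 + 88 + 121 + 112 + ? = 545, so (1,4) = 79.
Column 4 must total 545; the given cells sum to 415, so (5,4) = 130.
The remaining cell in row 5 is (5,5) = 545 − 472 = 73.
Main diagonal: 145 + 109 + 91 + 73 + ? = 545, so (2,2) = 127.
From row 2, 545 − (94 + 127 + 85 + 103) gives (2,5) = 136.
Column 2: 88 + 127 + 115 + 139 + ? = 545, so (3,2) = 76.
The remaining cell in column 5 is (3,5) = 545 − 445 = 100.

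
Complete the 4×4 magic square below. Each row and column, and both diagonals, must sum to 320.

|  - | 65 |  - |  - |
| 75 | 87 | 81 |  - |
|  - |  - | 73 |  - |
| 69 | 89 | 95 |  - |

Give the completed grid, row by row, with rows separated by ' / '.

Using row 2: 75 + 87 + 81 + ? → (2,4) = 320 − 243 = 77.
Using row 4: 69 + 89 + 95 + ? → (4,4) = 320 − 253 = 67.
From column 2, 320 − (65 + 87 + 89) gives (3,2) = 79.
The remaining cell in column 3 is (1,3) = 320 − 249 = 71.
Main diagonal must total 320; the given cells sum to 227, so (1,1) = 93.
From anti-diagonal, 320 − (81 + 79 + 69) gives (1,4) = 91.
Column 1 needs 320; the known cells sum to 237, so (3,1) = 83.
The remaining cell in column 4 is (3,4) = 320 − 235 = 85.

93 65 71 91 / 75 87 81 77 / 83 79 73 85 / 69 89 95 67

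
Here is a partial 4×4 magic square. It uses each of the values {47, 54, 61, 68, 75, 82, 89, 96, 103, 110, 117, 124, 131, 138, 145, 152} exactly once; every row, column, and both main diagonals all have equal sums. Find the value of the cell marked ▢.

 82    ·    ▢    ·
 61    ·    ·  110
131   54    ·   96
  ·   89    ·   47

The 16 entries sum to 1592, so each line sums to 1592/4 = 398.
The remaining cell in row 3 is (3,3) = 398 − 281 = 117.
Using column 1: 82 + 61 + 131 + ? → (4,1) = 398 − 274 = 124.
Using column 4: 110 + 96 + 47 + ? → (1,4) = 398 − 253 = 145.
Main diagonal needs 398; the known cells sum to 246, so (2,2) = 152.
The remaining cell in anti-diagonal is (2,3) = 398 − 323 = 75.
The remaining cell in row 4 is (4,3) = 398 − 260 = 138.
Column 2: 152 + 54 + 89 + ? = 398, so (1,2) = 103.
Column 3 needs 398; the known cells sum to 330, so (1,3) = 68.

68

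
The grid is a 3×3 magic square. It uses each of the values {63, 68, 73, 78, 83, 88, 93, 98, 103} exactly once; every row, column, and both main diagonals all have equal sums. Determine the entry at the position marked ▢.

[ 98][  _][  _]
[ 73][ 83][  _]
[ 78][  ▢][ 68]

103

The 9 entries sum to 747, so each line sums to 747/3 = 249.
From row 2, 249 − (73 + 83) gives (2,3) = 93.
Row 3 needs 249; the known cells sum to 146, so (3,2) = 103.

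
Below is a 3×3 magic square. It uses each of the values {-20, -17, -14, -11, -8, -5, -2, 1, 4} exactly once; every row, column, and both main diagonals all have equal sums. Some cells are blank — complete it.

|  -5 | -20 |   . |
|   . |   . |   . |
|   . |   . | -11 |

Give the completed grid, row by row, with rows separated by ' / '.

-5 -20 1 / -2 -8 -14 / -17 4 -11

The 9 entries sum to -72, so each line sums to -72/3 = -24.
The remaining cell in row 1 is (1,3) = -24 − (-25) = 1.
Column 3 must total -24; the given cells sum to -10, so (2,3) = -14.
Main diagonal needs -24; the known cells sum to -16, so (2,2) = -8.
Anti-diagonal: 1 + (-8) + ? = -24, so (3,1) = -17.
From row 2, -24 − (-8 + (-14)) gives (2,1) = -2.
Row 3 needs -24; the known cells sum to -28, so (3,2) = 4.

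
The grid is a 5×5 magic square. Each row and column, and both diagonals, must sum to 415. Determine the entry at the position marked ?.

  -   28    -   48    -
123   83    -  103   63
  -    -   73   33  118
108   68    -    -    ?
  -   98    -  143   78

23

Row 2 must total 415; the given cells sum to 372, so (2,3) = 43.
Column 2 needs 415; the known cells sum to 277, so (3,2) = 138.
Using column 4: 48 + 103 + 33 + 143 + ? → (4,4) = 415 − 327 = 88.
Main diagonal must total 415; the given cells sum to 322, so (1,1) = 93.
From row 3, 415 − (138 + 73 + 33 + 118) gives (3,1) = 53.
Column 1 needs 415; the known cells sum to 377, so (5,1) = 38.
Anti-diagonal: 103 + 73 + 68 + 38 + ? = 415, so (1,5) = 133.
The remaining cell in row 1 is (1,3) = 415 − 302 = 113.
Using row 5: 38 + 98 + 143 + 78 + ? → (5,3) = 415 − 357 = 58.
The remaining cell in column 3 is (4,3) = 415 − 287 = 128.
The remaining cell in column 5 is (4,5) = 415 − 392 = 23.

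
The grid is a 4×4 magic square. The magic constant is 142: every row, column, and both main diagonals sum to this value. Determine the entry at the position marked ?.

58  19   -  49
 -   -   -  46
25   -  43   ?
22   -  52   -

34

The remaining cell in row 1 is (1,3) = 142 − 126 = 16.
Column 1 must total 142; the given cells sum to 105, so (2,1) = 37.
Using column 3: 16 + 43 + 52 + ? → (2,3) = 142 − 111 = 31.
Anti-diagonal must total 142; the given cells sum to 102, so (3,2) = 40.
The remaining cell in row 2 is (2,2) = 142 − 114 = 28.
The remaining cell in row 3 is (3,4) = 142 − 108 = 34.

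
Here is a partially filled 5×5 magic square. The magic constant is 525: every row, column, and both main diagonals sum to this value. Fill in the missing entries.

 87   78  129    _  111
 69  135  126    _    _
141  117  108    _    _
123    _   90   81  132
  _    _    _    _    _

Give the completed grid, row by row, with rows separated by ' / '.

Row 1: 87 + 78 + 129 + 111 + ? = 525, so (1,4) = 120.
Row 4 needs 525; the known cells sum to 426, so (4,2) = 99.
Column 1 needs 525; the known cells sum to 420, so (5,1) = 105.
The remaining cell in column 2 is (5,2) = 525 − 429 = 96.
Using column 3: 129 + 126 + 108 + 90 + ? → (5,3) = 525 − 453 = 72.
From main diagonal, 525 − (87 + 135 + 108 + 81) gives (5,5) = 114.
Anti-diagonal must total 525; the given cells sum to 423, so (2,4) = 102.
Row 2: 69 + 135 + 126 + 102 + ? = 525, so (2,5) = 93.
From row 5, 525 − (105 + 96 + 72 + 114) gives (5,4) = 138.
Column 4 must total 525; the given cells sum to 441, so (3,4) = 84.
Column 5 needs 525; the known cells sum to 450, so (3,5) = 75.

87 78 129 120 111 / 69 135 126 102 93 / 141 117 108 84 75 / 123 99 90 81 132 / 105 96 72 138 114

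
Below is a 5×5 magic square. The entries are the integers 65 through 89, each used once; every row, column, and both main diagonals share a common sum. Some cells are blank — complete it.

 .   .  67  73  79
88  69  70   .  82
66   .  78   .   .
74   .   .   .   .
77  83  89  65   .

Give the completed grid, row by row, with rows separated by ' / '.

80 86 67 73 79 / 88 69 70 76 82 / 66 72 78 84 85 / 74 75 81 87 68 / 77 83 89 65 71

The entries are 65 through 89, which sum to 1925, so each line sums to 1925/5 = 385.
From row 2, 385 − (88 + 69 + 70 + 82) gives (2,4) = 76.
The remaining cell in row 5 is (5,5) = 385 − 314 = 71.
Column 1: 88 + 66 + 74 + 77 + ? = 385, so (1,1) = 80.
The remaining cell in column 3 is (4,3) = 385 − 304 = 81.
Main diagonal: 80 + 69 + 78 + 71 + ? = 385, so (4,4) = 87.
From anti-diagonal, 385 − (79 + 76 + 78 + 77) gives (4,2) = 75.
Row 1: 80 + 67 + 73 + 79 + ? = 385, so (1,2) = 86.
Row 4: 74 + 75 + 81 + 87 + ? = 385, so (4,5) = 68.
Column 2 must total 385; the given cells sum to 313, so (3,2) = 72.
Column 4 needs 385; the known cells sum to 301, so (3,4) = 84.
Column 5 must total 385; the given cells sum to 300, so (3,5) = 85.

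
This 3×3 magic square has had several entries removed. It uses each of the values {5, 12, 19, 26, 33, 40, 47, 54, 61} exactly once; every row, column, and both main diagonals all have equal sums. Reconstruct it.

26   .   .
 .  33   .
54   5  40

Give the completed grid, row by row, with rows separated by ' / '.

The 9 entries sum to 297, so each line sums to 297/3 = 99.
Column 1: 26 + 54 + ? = 99, so (2,1) = 19.
From column 2, 99 − (33 + 5) gives (1,2) = 61.
Anti-diagonal: 33 + 54 + ? = 99, so (1,3) = 12.
Row 2: 19 + 33 + ? = 99, so (2,3) = 47.

26 61 12 / 19 33 47 / 54 5 40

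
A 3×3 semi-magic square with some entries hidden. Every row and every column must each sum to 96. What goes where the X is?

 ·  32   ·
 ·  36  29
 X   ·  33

From row 2, 96 − (36 + 29) gives (2,1) = 31.
From column 2, 96 − (32 + 36) gives (3,2) = 28.
From column 3, 96 − (29 + 33) gives (1,3) = 34.
Row 1 must total 96; the given cells sum to 66, so (1,1) = 30.
Row 3 needs 96; the known cells sum to 61, so (3,1) = 35.

35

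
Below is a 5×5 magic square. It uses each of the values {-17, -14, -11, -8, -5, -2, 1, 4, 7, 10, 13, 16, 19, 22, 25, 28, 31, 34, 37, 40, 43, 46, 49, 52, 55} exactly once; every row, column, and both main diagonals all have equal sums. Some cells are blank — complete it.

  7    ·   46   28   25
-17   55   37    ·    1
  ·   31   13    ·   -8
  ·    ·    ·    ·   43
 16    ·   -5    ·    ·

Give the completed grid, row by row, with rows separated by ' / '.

The 25 entries sum to 475, so each line sums to 475/5 = 95.
Row 1 needs 95; the known cells sum to 106, so (1,2) = -11.
Row 2 needs 95; the known cells sum to 76, so (2,4) = 19.
The remaining cell in column 3 is (4,3) = 95 − 91 = 4.
Column 5: 25 + 1 + (-8) + 43 + ? = 95, so (5,5) = 34.
The remaining cell in main diagonal is (4,4) = 95 − 109 = -14.
The remaining cell in anti-diagonal is (4,2) = 95 − 73 = 22.
The remaining cell in row 4 is (4,1) = 95 − 55 = 40.
Using column 1: 7 + (-17) + 40 + 16 + ? → (3,1) = 95 − 46 = 49.
Using column 2: -11 + 55 + 31 + 22 + ? → (5,2) = 95 − 97 = -2.
Row 3: 49 + 31 + 13 + (-8) + ? = 95, so (3,4) = 10.
From row 5, 95 − (16 + (-2) + (-5) + 34) gives (5,4) = 52.

7 -11 46 28 25 / -17 55 37 19 1 / 49 31 13 10 -8 / 40 22 4 -14 43 / 16 -2 -5 52 34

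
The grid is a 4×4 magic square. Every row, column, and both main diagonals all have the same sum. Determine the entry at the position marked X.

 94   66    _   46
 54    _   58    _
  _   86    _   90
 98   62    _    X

Anti-diagonal is complete and sums to 288; that is the magic constant.
From row 1, 288 − (94 + 66 + 46) gives (1,3) = 82.
The remaining cell in column 1 is (3,1) = 288 − 246 = 42.
Column 2 must total 288; the given cells sum to 214, so (2,2) = 74.
Row 2 needs 288; the known cells sum to 186, so (2,4) = 102.
Row 3: 42 + 86 + 90 + ? = 288, so (3,3) = 70.
Column 3: 82 + 58 + 70 + ? = 288, so (4,3) = 78.
From column 4, 288 − (46 + 102 + 90) gives (4,4) = 50.

50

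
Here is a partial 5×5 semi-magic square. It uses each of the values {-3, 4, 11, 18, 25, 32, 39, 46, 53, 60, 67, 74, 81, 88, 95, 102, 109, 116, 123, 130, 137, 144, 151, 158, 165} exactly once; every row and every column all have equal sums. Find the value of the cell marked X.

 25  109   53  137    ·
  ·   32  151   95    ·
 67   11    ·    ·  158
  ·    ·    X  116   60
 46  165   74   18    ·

The 25 entries sum to 2025, so each line sums to 2025/5 = 405.
Row 1 must total 405; the given cells sum to 324, so (1,5) = 81.
Row 5: 46 + 165 + 74 + 18 + ? = 405, so (5,5) = 102.
Using column 2: 109 + 32 + 11 + 165 + ? → (4,2) = 405 − 317 = 88.
The remaining cell in column 4 is (3,4) = 405 − 366 = 39.
Column 5 needs 405; the known cells sum to 401, so (2,5) = 4.
Row 2 must total 405; the given cells sum to 282, so (2,1) = 123.
Row 3 must total 405; the given cells sum to 275, so (3,3) = 130.
Column 1: 25 + 123 + 67 + 46 + ? = 405, so (4,1) = 144.
The remaining cell in column 3 is (4,3) = 405 − 408 = -3.

-3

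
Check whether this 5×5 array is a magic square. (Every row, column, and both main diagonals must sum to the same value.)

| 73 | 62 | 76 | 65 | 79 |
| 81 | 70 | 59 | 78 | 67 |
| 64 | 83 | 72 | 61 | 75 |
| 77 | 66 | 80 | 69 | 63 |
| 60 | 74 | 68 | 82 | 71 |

Yes

Row 1: 73 + 62 + 76 + 65 + 79 = 355.
Row 2: 81 + 70 + 59 + 78 + 67 = 355.
Row 3: 64 + 83 + 72 + 61 + 75 = 355.
Row 4: 77 + 66 + 80 + 69 + 63 = 355.
Row 5: 60 + 74 + 68 + 82 + 71 = 355.
Column 1: 73 + 81 + 64 + 77 + 60 = 355.
Column 2: 62 + 70 + 83 + 66 + 74 = 355.
Column 3: 76 + 59 + 72 + 80 + 68 = 355.
Column 4: 65 + 78 + 61 + 69 + 82 = 355.
Column 5: 79 + 67 + 75 + 63 + 71 = 355.
Main diagonal: 73 + 70 + 72 + 69 + 71 = 355.
Anti-diagonal: 79 + 78 + 72 + 66 + 60 = 355.
All lines sum to 355.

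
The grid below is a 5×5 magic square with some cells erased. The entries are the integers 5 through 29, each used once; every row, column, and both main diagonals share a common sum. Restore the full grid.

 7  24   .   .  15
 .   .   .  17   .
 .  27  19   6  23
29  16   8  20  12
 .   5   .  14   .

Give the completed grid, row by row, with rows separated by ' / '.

The entries are 5 through 29, which sum to 425, so each line sums to 425/5 = 85.
From row 3, 85 − (27 + 19 + 6 + 23) gives (3,1) = 10.
Column 2 must total 85; the given cells sum to 72, so (2,2) = 13.
Using column 4: 17 + 6 + 20 + 14 + ? → (1,4) = 85 − 57 = 28.
Using main diagonal: 7 + 13 + 19 + 20 + ? → (5,5) = 85 − 59 = 26.
Anti-diagonal: 15 + 17 + 19 + 16 + ? = 85, so (5,1) = 18.
Using row 1: 7 + 24 + 28 + 15 + ? → (1,3) = 85 − 74 = 11.
Row 5: 18 + 5 + 14 + 26 + ? = 85, so (5,3) = 22.
Column 1 must total 85; the given cells sum to 64, so (2,1) = 21.
From column 3, 85 − (11 + 19 + 8 + 22) gives (2,3) = 25.
From column 5, 85 − (15 + 23 + 12 + 26) gives (2,5) = 9.

7 24 11 28 15 / 21 13 25 17 9 / 10 27 19 6 23 / 29 16 8 20 12 / 18 5 22 14 26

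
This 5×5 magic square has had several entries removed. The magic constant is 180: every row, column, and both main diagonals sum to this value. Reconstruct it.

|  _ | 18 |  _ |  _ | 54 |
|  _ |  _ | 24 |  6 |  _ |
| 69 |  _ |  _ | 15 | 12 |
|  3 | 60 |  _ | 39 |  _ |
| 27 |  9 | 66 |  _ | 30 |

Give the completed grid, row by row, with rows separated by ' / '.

Row 5 must total 180; the given cells sum to 132, so (5,4) = 48.
Using column 4: 6 + 15 + 39 + 48 + ? → (1,4) = 180 − 108 = 72.
Using anti-diagonal: 54 + 6 + 60 + 27 + ? → (3,3) = 180 − 147 = 33.
Row 3 must total 180; the given cells sum to 129, so (3,2) = 51.
Using column 2: 18 + 51 + 60 + 9 + ? → (2,2) = 180 − 138 = 42.
The remaining cell in main diagonal is (1,1) = 180 − 144 = 36.
Row 1: 36 + 18 + 72 + 54 + ? = 180, so (1,3) = 0.
Column 1 needs 180; the known cells sum to 135, so (2,1) = 45.
Column 3 needs 180; the known cells sum to 123, so (4,3) = 57.
The remaining cell in row 2 is (2,5) = 180 − 117 = 63.
Row 4 needs 180; the known cells sum to 159, so (4,5) = 21.

36 18 0 72 54 / 45 42 24 6 63 / 69 51 33 15 12 / 3 60 57 39 21 / 27 9 66 48 30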